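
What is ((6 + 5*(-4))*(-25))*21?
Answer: 7350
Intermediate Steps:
((6 + 5*(-4))*(-25))*21 = ((6 - 20)*(-25))*21 = -14*(-25)*21 = 350*21 = 7350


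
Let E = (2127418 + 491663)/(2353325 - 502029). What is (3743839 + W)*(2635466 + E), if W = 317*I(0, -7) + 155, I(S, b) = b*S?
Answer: 9133530052716974949/925648 ≈ 9.8672e+12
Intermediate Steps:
I(S, b) = S*b
E = 2619081/1851296 ≈ 1.4147
W = 155 (W = 317*(0*(-7)) + 155 = 317*0 + 155 = 0 + 155 = 155)
(3743839 + W)*(2635466 + E) = (3743839 + 155)*(2635466 + 2619081/1851296) = 3743994*(4879030283017/1851296) = 9133530052716974949/925648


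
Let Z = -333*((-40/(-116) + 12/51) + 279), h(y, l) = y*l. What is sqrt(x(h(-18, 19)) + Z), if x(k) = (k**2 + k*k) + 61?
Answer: 2*sqrt(8560721671)/493 ≈ 375.35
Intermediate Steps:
h(y, l) = l*y
Z = -45898389/493 (Z = -333*((-40*(-1/116) + 12*(1/51)) + 279) = -333*((10/29 + 4/17) + 279) = -333*(286/493 + 279) = -333*137833/493 = -45898389/493 ≈ -93100.)
x(k) = 61 + 2*k**2 (x(k) = (k**2 + k**2) + 61 = 2*k**2 + 61 = 61 + 2*k**2)
sqrt(x(h(-18, 19)) + Z) = sqrt((61 + 2*(19*(-18))**2) - 45898389/493) = sqrt((61 + 2*(-342)**2) - 45898389/493) = sqrt((61 + 2*116964) - 45898389/493) = sqrt((61 + 233928) - 45898389/493) = sqrt(233989 - 45898389/493) = sqrt(69458188/493) = 2*sqrt(8560721671)/493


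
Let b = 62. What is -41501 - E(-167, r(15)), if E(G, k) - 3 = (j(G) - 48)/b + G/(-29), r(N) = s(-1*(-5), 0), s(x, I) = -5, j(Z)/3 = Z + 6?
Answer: -74619147/1798 ≈ -41501.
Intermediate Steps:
j(Z) = 18 + 3*Z (j(Z) = 3*(Z + 6) = 3*(6 + Z) = 18 + 3*Z)
r(N) = -5
E(G, k) = 78/31 + 25*G/1798 (E(G, k) = 3 + (((18 + 3*G) - 48)/62 + G/(-29)) = 3 + ((-30 + 3*G)*(1/62) + G*(-1/29)) = 3 + ((-15/31 + 3*G/62) - G/29) = 3 + (-15/31 + 25*G/1798) = 78/31 + 25*G/1798)
-41501 - E(-167, r(15)) = -41501 - (78/31 + (25/1798)*(-167)) = -41501 - (78/31 - 4175/1798) = -41501 - 1*349/1798 = -41501 - 349/1798 = -74619147/1798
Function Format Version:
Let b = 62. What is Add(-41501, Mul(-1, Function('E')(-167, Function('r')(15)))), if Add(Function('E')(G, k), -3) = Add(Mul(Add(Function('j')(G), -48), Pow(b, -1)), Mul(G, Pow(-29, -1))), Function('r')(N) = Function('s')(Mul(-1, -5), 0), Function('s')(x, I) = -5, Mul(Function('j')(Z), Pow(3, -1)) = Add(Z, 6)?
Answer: Rational(-74619147, 1798) ≈ -41501.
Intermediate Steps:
Function('j')(Z) = Add(18, Mul(3, Z)) (Function('j')(Z) = Mul(3, Add(Z, 6)) = Mul(3, Add(6, Z)) = Add(18, Mul(3, Z)))
Function('r')(N) = -5
Function('E')(G, k) = Add(Rational(78, 31), Mul(Rational(25, 1798), G)) (Function('E')(G, k) = Add(3, Add(Mul(Add(Add(18, Mul(3, G)), -48), Pow(62, -1)), Mul(G, Pow(-29, -1)))) = Add(3, Add(Mul(Add(-30, Mul(3, G)), Rational(1, 62)), Mul(G, Rational(-1, 29)))) = Add(3, Add(Add(Rational(-15, 31), Mul(Rational(3, 62), G)), Mul(Rational(-1, 29), G))) = Add(3, Add(Rational(-15, 31), Mul(Rational(25, 1798), G))) = Add(Rational(78, 31), Mul(Rational(25, 1798), G)))
Add(-41501, Mul(-1, Function('E')(-167, Function('r')(15)))) = Add(-41501, Mul(-1, Add(Rational(78, 31), Mul(Rational(25, 1798), -167)))) = Add(-41501, Mul(-1, Add(Rational(78, 31), Rational(-4175, 1798)))) = Add(-41501, Mul(-1, Rational(349, 1798))) = Add(-41501, Rational(-349, 1798)) = Rational(-74619147, 1798)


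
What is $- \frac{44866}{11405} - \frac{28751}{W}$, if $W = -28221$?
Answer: $- \frac{938258231}{321860505} \approx -2.9151$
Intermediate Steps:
$- \frac{44866}{11405} - \frac{28751}{W} = - \frac{44866}{11405} - \frac{28751}{-28221} = \left(-44866\right) \frac{1}{11405} - - \frac{28751}{28221} = - \frac{44866}{11405} + \frac{28751}{28221} = - \frac{938258231}{321860505}$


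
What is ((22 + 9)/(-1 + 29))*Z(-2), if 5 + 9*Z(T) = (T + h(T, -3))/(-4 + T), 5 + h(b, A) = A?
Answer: -155/378 ≈ -0.41005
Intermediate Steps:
h(b, A) = -5 + A
Z(T) = -5/9 + (-8 + T)/(9*(-4 + T)) (Z(T) = -5/9 + ((T + (-5 - 3))/(-4 + T))/9 = -5/9 + ((T - 8)/(-4 + T))/9 = -5/9 + ((-8 + T)/(-4 + T))/9 = -5/9 + (-8 + T)/(9*(-4 + T)))
((22 + 9)/(-1 + 29))*Z(-2) = ((22 + 9)/(-1 + 29))*(4*(3 - 1*(-2))/(9*(-4 - 2))) = (31/28)*((4/9)*(3 + 2)/(-6)) = (31*(1/28))*((4/9)*(-⅙)*5) = (31/28)*(-10/27) = -155/378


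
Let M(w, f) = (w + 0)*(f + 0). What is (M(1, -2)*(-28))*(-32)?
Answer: -1792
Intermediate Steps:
M(w, f) = f*w (M(w, f) = w*f = f*w)
(M(1, -2)*(-28))*(-32) = (-2*1*(-28))*(-32) = -2*(-28)*(-32) = 56*(-32) = -1792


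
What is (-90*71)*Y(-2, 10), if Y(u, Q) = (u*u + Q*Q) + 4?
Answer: -690120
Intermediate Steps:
Y(u, Q) = 4 + Q² + u² (Y(u, Q) = (u² + Q²) + 4 = (Q² + u²) + 4 = 4 + Q² + u²)
(-90*71)*Y(-2, 10) = (-90*71)*(4 + 10² + (-2)²) = -6390*(4 + 100 + 4) = -6390*108 = -690120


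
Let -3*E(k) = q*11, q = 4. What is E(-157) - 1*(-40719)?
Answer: 122113/3 ≈ 40704.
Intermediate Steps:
E(k) = -44/3 (E(k) = -4*11/3 = -1/3*44 = -44/3)
E(-157) - 1*(-40719) = -44/3 - 1*(-40719) = -44/3 + 40719 = 122113/3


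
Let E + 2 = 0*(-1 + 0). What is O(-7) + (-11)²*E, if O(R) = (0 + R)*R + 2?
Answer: -191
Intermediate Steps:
O(R) = 2 + R² (O(R) = R*R + 2 = R² + 2 = 2 + R²)
E = -2 (E = -2 + 0*(-1 + 0) = -2 + 0*(-1) = -2 + 0 = -2)
O(-7) + (-11)²*E = (2 + (-7)²) + (-11)²*(-2) = (2 + 49) + 121*(-2) = 51 - 242 = -191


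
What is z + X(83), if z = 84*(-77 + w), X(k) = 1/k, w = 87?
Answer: 69721/83 ≈ 840.01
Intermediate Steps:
z = 840 (z = 84*(-77 + 87) = 84*10 = 840)
z + X(83) = 840 + 1/83 = 69721/83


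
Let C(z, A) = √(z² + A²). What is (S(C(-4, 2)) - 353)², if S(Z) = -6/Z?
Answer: 623054/5 + 2118*√5/5 ≈ 1.2556e+5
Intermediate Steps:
C(z, A) = √(A² + z²)
(S(C(-4, 2)) - 353)² = (-6/√(2² + (-4)²) - 353)² = (-6/√(4 + 16) - 353)² = (-6*√5/10 - 353)² = (-3*√5/5 - 353)² = (-353 - 3*√5/5)²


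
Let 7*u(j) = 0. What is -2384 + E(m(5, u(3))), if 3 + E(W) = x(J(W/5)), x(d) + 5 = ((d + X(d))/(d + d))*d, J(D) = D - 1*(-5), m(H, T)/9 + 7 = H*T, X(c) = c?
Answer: -11998/5 ≈ -2399.6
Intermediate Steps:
u(j) = 0 (u(j) = (1/7)*0 = 0)
m(H, T) = -63 + 9*H*T (m(H, T) = -63 + 9*(H*T) = -63 + 9*H*T)
J(D) = 5 + D (J(D) = D + 5 = 5 + D)
x(d) = -5 + d (x(d) = -5 + ((d + d)/(d + d))*d = -5 + ((2*d)/((2*d)))*d = -5 + ((2*d)*(1/(2*d)))*d = -5 + 1*d = -5 + d)
E(W) = -3 + W/5 (E(W) = -3 + (-5 + (5 + W/5)) = -3 + W/5)
-2384 + E(m(5, u(3))) = -2384 + (-3 + (-63 + 9*5*0)/5) = -2384 + (-3 + (-63 + 0)/5) = -2384 + (-3 + (1/5)*(-63)) = -2384 + (-3 - 63/5) = -2384 - 78/5 = -11998/5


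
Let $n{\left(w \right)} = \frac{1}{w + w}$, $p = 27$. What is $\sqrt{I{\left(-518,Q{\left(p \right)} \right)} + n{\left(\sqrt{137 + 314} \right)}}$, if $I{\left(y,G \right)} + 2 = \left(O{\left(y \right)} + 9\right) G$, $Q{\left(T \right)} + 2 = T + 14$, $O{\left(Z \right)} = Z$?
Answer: $\frac{\sqrt{-16152480212 + 902 \sqrt{451}}}{902} \approx 140.9 i$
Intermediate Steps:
$Q{\left(T \right)} = 12 + T$ ($Q{\left(T \right)} = -2 + \left(T + 14\right) = -2 + \left(14 + T\right) = 12 + T$)
$I{\left(y,G \right)} = -2 + G \left(9 + y\right)$ ($I{\left(y,G \right)} = -2 + \left(y + 9\right) G = -2 + \left(9 + y\right) G = -2 + G \left(9 + y\right)$)
$n{\left(w \right)} = \frac{1}{2 w}$
$\sqrt{I{\left(-518,Q{\left(p \right)} \right)} + n{\left(\sqrt{137 + 314} \right)}} = \sqrt{\left(-2 + 9 \left(12 + 27\right) + \left(12 + 27\right) \left(-518\right)\right) + \frac{1}{2 \sqrt{137 + 314}}} = \sqrt{\left(-2 + 9 \cdot 39 + 39 \left(-518\right)\right) + \frac{1}{2 \sqrt{451}}} = \sqrt{\left(-2 + 351 - 20202\right) + \frac{\frac{1}{451} \sqrt{451}}{2}} = \sqrt{-19853 + \frac{\sqrt{451}}{902}}$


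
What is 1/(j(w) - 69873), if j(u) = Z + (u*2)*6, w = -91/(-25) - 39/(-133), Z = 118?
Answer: -3325/231778439 ≈ -1.4346e-5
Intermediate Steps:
w = 13078/3325 (w = -91*(-1/25) - 39*(-1/133) = 91/25 + 39/133 = 13078/3325 ≈ 3.9332)
j(u) = 118 + 12*u (j(u) = 118 + (u*2)*6 = 118 + (2*u)*6 = 118 + 12*u)
1/(j(w) - 69873) = 1/((118 + 12*(13078/3325)) - 69873) = 1/((118 + 156936/3325) - 69873) = 1/(549286/3325 - 69873) = 1/(-231778439/3325) = -3325/231778439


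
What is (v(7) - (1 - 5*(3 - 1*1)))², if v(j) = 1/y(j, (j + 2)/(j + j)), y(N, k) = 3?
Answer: 784/9 ≈ 87.111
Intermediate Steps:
v(j) = ⅓ (v(j) = 1/3 = ⅓)
(v(7) - (1 - 5*(3 - 1*1)))² = (⅓ - (1 - 5*(3 - 1*1)))² = (⅓ - (1 - 5*(3 - 1)))² = (⅓ - (1 - 5*2))² = (⅓ - (1 - 10))² = (⅓ - 1*(-9))² = (⅓ + 9)² = (28/3)² = 784/9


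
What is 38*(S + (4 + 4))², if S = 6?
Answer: 7448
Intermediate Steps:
38*(S + (4 + 4))² = 38*(6 + (4 + 4))² = 38*(6 + 8)² = 38*14² = 38*196 = 7448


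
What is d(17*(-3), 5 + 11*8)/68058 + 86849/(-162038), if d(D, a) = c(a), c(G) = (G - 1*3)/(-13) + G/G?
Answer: -19213119268/35840942163 ≈ -0.53607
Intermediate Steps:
c(G) = 16/13 - G/13 (c(G) = (G - 3)*(-1/13) + 1 = (-3 + G)*(-1/13) + 1 = (3/13 - G/13) + 1 = 16/13 - G/13)
d(D, a) = 16/13 - a/13
d(17*(-3), 5 + 11*8)/68058 + 86849/(-162038) = (16/13 - (5 + 11*8)/13)/68058 + 86849/(-162038) = (16/13 - (5 + 88)/13)*(1/68058) + 86849*(-1/162038) = (16/13 - 1/13*93)*(1/68058) - 86849/162038 = (16/13 - 93/13)*(1/68058) - 86849/162038 = -77/13*1/68058 - 86849/162038 = -77/884754 - 86849/162038 = -19213119268/35840942163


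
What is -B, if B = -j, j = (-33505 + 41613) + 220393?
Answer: 228501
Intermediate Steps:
j = 228501 (j = 8108 + 220393 = 228501)
B = -228501 (B = -1*228501 = -228501)
-B = -1*(-228501) = 228501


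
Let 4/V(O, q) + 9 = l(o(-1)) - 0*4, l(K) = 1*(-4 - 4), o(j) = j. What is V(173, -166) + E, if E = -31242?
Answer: -531118/17 ≈ -31242.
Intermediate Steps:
l(K) = -8 (l(K) = 1*(-8) = -8)
V(O, q) = -4/17 (V(O, q) = 4/(-9 + (-8 - 0*4)) = 4/(-9 + (-8 - 1*0)) = 4/(-9 + (-8 + 0)) = 4/(-9 - 8) = 4/(-17) = 4*(-1/17) = -4/17)
V(173, -166) + E = -4/17 - 31242 = -531118/17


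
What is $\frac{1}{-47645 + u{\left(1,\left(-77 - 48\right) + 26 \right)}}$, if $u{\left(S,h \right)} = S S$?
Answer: $- \frac{1}{47644} \approx -2.0989 \cdot 10^{-5}$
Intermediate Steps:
$u{\left(S,h \right)} = S^{2}$
$\frac{1}{-47645 + u{\left(1,\left(-77 - 48\right) + 26 \right)}} = \frac{1}{-47645 + 1^{2}} = \frac{1}{-47645 + 1} = \frac{1}{-47644} = - \frac{1}{47644}$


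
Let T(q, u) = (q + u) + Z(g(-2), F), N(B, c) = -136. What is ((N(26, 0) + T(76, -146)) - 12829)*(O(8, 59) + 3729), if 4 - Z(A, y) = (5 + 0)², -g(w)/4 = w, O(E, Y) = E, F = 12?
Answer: -48790272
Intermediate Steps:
g(w) = -4*w
Z(A, y) = -21 (Z(A, y) = 4 - (5 + 0)² = 4 - 1*5² = 4 - 1*25 = 4 - 25 = -21)
T(q, u) = -21 + q + u (T(q, u) = (q + u) - 21 = -21 + q + u)
((N(26, 0) + T(76, -146)) - 12829)*(O(8, 59) + 3729) = ((-136 + (-21 + 76 - 146)) - 12829)*(8 + 3729) = ((-136 - 91) - 12829)*3737 = (-227 - 12829)*3737 = -13056*3737 = -48790272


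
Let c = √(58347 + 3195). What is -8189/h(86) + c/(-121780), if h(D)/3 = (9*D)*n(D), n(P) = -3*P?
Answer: 8189/599076 - 3*√6838/121780 ≈ 0.011632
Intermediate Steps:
h(D) = -81*D² (h(D) = 3*((9*D)*(-3*D)) = 3*(-27*D²) = -81*D²)
c = 3*√6838 (c = √61542 = 3*√6838 ≈ 248.08)
-8189/h(86) + c/(-121780) = -8189/((-81*86²)) + (3*√6838)/(-121780) = -8189/((-81*7396)) + (3*√6838)*(-1/121780) = -8189/(-599076) - 3*√6838/121780 = -8189*(-1/599076) - 3*√6838/121780 = 8189/599076 - 3*√6838/121780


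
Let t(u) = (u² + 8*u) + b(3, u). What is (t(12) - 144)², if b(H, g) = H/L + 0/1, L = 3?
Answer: 9409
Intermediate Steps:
b(H, g) = H/3 (b(H, g) = H/3 + 0/1 = H*(⅓) + 0*1 = H/3 + 0 = H/3)
t(u) = 1 + u² + 8*u (t(u) = (u² + 8*u) + (⅓)*3 = (u² + 8*u) + 1 = 1 + u² + 8*u)
(t(12) - 144)² = ((1 + 12² + 8*12) - 144)² = ((1 + 144 + 96) - 144)² = (241 - 144)² = 97² = 9409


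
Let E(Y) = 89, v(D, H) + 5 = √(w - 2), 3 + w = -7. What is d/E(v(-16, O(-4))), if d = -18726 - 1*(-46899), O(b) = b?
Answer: 28173/89 ≈ 316.55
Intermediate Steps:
w = -10 (w = -3 - 7 = -10)
v(D, H) = -5 + 2*I*√3 (v(D, H) = -5 + √(-10 - 2) = -5 + √(-12) = -5 + 2*I*√3)
d = 28173 (d = -18726 + 46899 = 28173)
d/E(v(-16, O(-4))) = 28173/89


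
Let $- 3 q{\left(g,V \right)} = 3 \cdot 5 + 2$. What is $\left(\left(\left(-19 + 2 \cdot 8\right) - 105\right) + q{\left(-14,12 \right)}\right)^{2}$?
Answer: $\frac{116281}{9} \approx 12920.0$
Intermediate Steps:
$q{\left(g,V \right)} = - \frac{17}{3}$ ($q{\left(g,V \right)} = - \frac{3 \cdot 5 + 2}{3} = - \frac{15 + 2}{3} = \left(- \frac{1}{3}\right) 17 = - \frac{17}{3}$)
$\left(\left(\left(-19 + 2 \cdot 8\right) - 105\right) + q{\left(-14,12 \right)}\right)^{2} = \left(\left(\left(-19 + 2 \cdot 8\right) - 105\right) - \frac{17}{3}\right)^{2} = \left(\left(\left(-19 + 16\right) - 105\right) - \frac{17}{3}\right)^{2} = \left(\left(-3 - 105\right) - \frac{17}{3}\right)^{2} = \left(-108 - \frac{17}{3}\right)^{2} = \left(- \frac{341}{3}\right)^{2} = \frac{116281}{9}$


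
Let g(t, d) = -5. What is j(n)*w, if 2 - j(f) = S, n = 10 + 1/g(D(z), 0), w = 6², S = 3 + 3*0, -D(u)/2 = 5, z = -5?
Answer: -36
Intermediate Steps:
D(u) = -10 (D(u) = -2*5 = -10)
S = 3 (S = 3 + 0 = 3)
w = 36
n = 49/5 (n = 10 + 1/(-5) = 10 - ⅕ = 49/5 ≈ 9.8000)
j(f) = -1 (j(f) = 2 - 1*3 = 2 - 3 = -1)
j(n)*w = -1*36 = -36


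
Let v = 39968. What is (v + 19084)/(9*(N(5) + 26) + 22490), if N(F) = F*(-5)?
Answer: 59052/22499 ≈ 2.6246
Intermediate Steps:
N(F) = -5*F
(v + 19084)/(9*(N(5) + 26) + 22490) = (39968 + 19084)/(9*(-5*5 + 26) + 22490) = 59052/(9*(-25 + 26) + 22490) = 59052/(9*1 + 22490) = 59052/(9 + 22490) = 59052/22499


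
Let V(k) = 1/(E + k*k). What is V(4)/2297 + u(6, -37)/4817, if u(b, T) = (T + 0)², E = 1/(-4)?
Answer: 198128627/697072887 ≈ 0.28423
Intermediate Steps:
E = -¼ ≈ -0.25000
u(b, T) = T²
V(k) = 1/(-¼ + k²) (V(k) = 1/(-¼ + k*k) = 1/(-¼ + k²))
V(4)/2297 + u(6, -37)/4817 = (4/(-1 + 4*4²))/2297 + (-37)²/4817 = (4/(-1 + 4*16))*(1/2297) + 1369*(1/4817) = (4/(-1 + 64))*(1/2297) + 1369/4817 = (4/63)*(1/2297) + 1369/4817 = 4/144711 + 1369/4817 = 198128627/697072887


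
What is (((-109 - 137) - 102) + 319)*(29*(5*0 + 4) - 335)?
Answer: 6351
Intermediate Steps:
(((-109 - 137) - 102) + 319)*(29*(5*0 + 4) - 335) = ((-246 - 102) + 319)*(29*(0 + 4) - 335) = (-348 + 319)*(29*4 - 335) = -29*(116 - 335) = -29*(-219) = 6351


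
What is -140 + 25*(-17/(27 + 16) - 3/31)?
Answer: -203020/1333 ≈ -152.30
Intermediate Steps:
-140 + 25*(-17/(27 + 16) - 3/31) = -140 + 25*(-17/43 - 3*1/31) = -140 + 25*(-17*1/43 - 3/31) = -140 + 25*(-17/43 - 3/31) = -140 + 25*(-656/1333) = -140 - 16400/1333 = -203020/1333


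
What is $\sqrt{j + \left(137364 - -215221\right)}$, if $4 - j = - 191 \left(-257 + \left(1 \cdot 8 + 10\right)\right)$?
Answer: $2 \sqrt{76735} \approx 554.02$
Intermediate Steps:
$j = -45645$ ($j = 4 - - 191 \left(-257 + \left(1 \cdot 8 + 10\right)\right) = 4 - - 191 \left(-257 + \left(8 + 10\right)\right) = 4 - - 191 \left(-257 + 18\right) = 4 - \left(-191\right) \left(-239\right) = 4 - 45649 = -45645$)
$\sqrt{j + \left(137364 - -215221\right)} = \sqrt{-45645 + \left(137364 - -215221\right)} = \sqrt{-45645 + \left(137364 + 215221\right)} = \sqrt{-45645 + 352585} = \sqrt{306940} = 2 \sqrt{76735}$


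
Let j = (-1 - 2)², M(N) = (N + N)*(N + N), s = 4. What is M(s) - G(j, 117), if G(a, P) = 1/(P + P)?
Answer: 14975/234 ≈ 63.996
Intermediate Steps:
M(N) = 4*N² (M(N) = (2*N)*(2*N) = 4*N²)
j = 9 (j = (-3)² = 9)
G(a, P) = 1/(2*P)
M(s) - G(j, 117) = 4*4² - 1/(2*117) = 4*16 - 1/(2*117) = 64 - 1*1/234 = 64 - 1/234 = 14975/234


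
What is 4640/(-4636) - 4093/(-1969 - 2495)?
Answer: -434453/5173776 ≈ -0.083972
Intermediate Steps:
4640/(-4636) - 4093/(-1969 - 2495) = 4640*(-1/4636) - 4093/(-4464) = -1160/1159 - 4093*(-1/4464) = -1160/1159 + 4093/4464 = -434453/5173776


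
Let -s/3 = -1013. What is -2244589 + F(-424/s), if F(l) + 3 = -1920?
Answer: -2246512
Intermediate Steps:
s = 3039 (s = -3*(-1013) = 3039)
F(l) = -1923 (F(l) = -3 - 1920 = -1923)
-2244589 + F(-424/s) = -2244589 - 1923 = -2246512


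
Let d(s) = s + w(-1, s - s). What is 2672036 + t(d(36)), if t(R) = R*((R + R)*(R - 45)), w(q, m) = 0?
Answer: 2648708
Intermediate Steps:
d(s) = s (d(s) = s + 0 = s)
t(R) = 2*R²*(-45 + R) (t(R) = R*((2*R)*(-45 + R)) = R*(2*R*(-45 + R)) = 2*R²*(-45 + R))
2672036 + t(d(36)) = 2672036 + 2*36²*(-45 + 36) = 2672036 + 2*1296*(-9) = 2672036 - 23328 = 2648708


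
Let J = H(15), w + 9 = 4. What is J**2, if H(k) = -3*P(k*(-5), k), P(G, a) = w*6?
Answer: 8100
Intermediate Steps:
w = -5 (w = -9 + 4 = -5)
P(G, a) = -30 (P(G, a) = -5*6 = -30)
H(k) = 90 (H(k) = -3*(-30) = 90)
J = 90
J**2 = 90**2 = 8100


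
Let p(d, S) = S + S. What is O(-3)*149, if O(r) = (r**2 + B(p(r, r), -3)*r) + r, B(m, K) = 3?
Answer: -447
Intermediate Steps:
p(d, S) = 2*S
O(r) = r**2 + 4*r (O(r) = (r**2 + 3*r) + r = r**2 + 4*r)
O(-3)*149 = -3*(4 - 3)*149 = -3*1*149 = -3*149 = -447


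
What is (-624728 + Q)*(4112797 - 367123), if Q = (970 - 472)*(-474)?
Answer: -3224201265720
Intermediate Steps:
Q = -236052 (Q = 498*(-474) = -236052)
(-624728 + Q)*(4112797 - 367123) = (-624728 - 236052)*(4112797 - 367123) = -860780*3745674 = -3224201265720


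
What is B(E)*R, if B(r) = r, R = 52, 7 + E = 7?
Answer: 0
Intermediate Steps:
E = 0 (E = -7 + 7 = 0)
B(E)*R = 0*52 = 0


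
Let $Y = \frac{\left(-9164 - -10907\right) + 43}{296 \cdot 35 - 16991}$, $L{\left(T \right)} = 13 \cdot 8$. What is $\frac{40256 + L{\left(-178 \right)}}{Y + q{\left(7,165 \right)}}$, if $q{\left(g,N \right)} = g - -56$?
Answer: $\frac{14085640}{21893} \approx 643.39$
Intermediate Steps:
$L{\left(T \right)} = 104$
$q{\left(g,N \right)} = 56 + g$ ($q{\left(g,N \right)} = g + 56 = 56 + g$)
$Y = - \frac{94}{349}$ ($Y = \frac{\left(-9164 + 10907\right) + 43}{10360 - 16991} = \frac{1743 + 43}{-6631} = 1786 \left(- \frac{1}{6631}\right) = - \frac{94}{349} \approx -0.26934$)
$\frac{40256 + L{\left(-178 \right)}}{Y + q{\left(7,165 \right)}} = \frac{40256 + 104}{- \frac{94}{349} + \left(56 + 7\right)} = \frac{40360}{- \frac{94}{349} + 63} = \frac{40360}{\frac{21893}{349}} = 40360 \cdot \frac{349}{21893} = \frac{14085640}{21893}$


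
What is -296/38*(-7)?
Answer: 1036/19 ≈ 54.526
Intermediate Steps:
-296/38*(-7) = -8*37/38*(-7) = -148/19*(-7) = 1036/19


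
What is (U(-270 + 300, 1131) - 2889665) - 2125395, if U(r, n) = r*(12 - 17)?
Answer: -5015210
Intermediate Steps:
U(r, n) = -5*r (U(r, n) = r*(-5) = -5*r)
(U(-270 + 300, 1131) - 2889665) - 2125395 = (-5*(-270 + 300) - 2889665) - 2125395 = (-5*30 - 2889665) - 2125395 = (-150 - 2889665) - 2125395 = -2889815 - 2125395 = -5015210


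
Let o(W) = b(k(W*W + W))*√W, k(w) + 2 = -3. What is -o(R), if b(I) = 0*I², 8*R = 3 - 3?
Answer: 0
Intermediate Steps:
R = 0 (R = (3 - 3)/8 = (⅛)*0 = 0)
k(w) = -5 (k(w) = -2 - 3 = -5)
b(I) = 0
o(W) = 0 (o(W) = 0*√W = 0)
-o(R) = -1*0 = 0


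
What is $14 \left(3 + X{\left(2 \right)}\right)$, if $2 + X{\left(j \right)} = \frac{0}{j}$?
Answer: $14$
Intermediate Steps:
$X{\left(j \right)} = -2$ ($X{\left(j \right)} = -2 + \frac{0}{j} = -2 + 0 = -2$)
$14 \left(3 + X{\left(2 \right)}\right) = 14 \left(3 - 2\right) = 14 \cdot 1 = 14$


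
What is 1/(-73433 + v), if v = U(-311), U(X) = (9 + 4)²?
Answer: -1/73264 ≈ -1.3649e-5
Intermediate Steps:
U(X) = 169 (U(X) = 13² = 169)
v = 169
1/(-73433 + v) = 1/(-73433 + 169) = 1/(-73264) = -1/73264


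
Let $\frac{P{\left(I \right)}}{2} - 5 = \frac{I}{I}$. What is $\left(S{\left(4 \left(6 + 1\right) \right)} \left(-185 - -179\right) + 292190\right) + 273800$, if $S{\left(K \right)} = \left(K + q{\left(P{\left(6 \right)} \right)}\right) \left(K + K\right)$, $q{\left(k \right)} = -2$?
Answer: $557254$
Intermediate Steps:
$P{\left(I \right)} = 12$ ($P{\left(I \right)} = 10 + 2 \frac{I}{I} = 10 + 2 \cdot 1 = 10 + 2 = 12$)
$S{\left(K \right)} = 2 K \left(-2 + K\right)$ ($S{\left(K \right)} = \left(K - 2\right) \left(K + K\right) = \left(-2 + K\right) 2 K = 2 K \left(-2 + K\right)$)
$\left(S{\left(4 \left(6 + 1\right) \right)} \left(-185 - -179\right) + 292190\right) + 273800 = \left(2 \cdot 4 \left(6 + 1\right) \left(-2 + 4 \left(6 + 1\right)\right) \left(-185 - -179\right) + 292190\right) + 273800 = \left(2 \cdot 4 \cdot 7 \left(-2 + 4 \cdot 7\right) \left(-185 + 179\right) + 292190\right) + 273800 = \left(2 \cdot 28 \left(-2 + 28\right) \left(-6\right) + 292190\right) + 273800 = \left(2 \cdot 28 \cdot 26 \left(-6\right) + 292190\right) + 273800 = \left(1456 \left(-6\right) + 292190\right) + 273800 = \left(-8736 + 292190\right) + 273800 = 283454 + 273800 = 557254$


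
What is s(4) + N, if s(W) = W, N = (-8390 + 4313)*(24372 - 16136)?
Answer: -33578168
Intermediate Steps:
N = -33578172 (N = -4077*8236 = -33578172)
s(4) + N = 4 - 33578172 = -33578168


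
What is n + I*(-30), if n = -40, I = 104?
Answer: -3160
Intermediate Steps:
n + I*(-30) = -40 + 104*(-30) = -40 - 3120 = -3160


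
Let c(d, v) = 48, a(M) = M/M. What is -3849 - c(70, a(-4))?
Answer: -3897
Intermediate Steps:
a(M) = 1
-3849 - c(70, a(-4)) = -3849 - 1*48 = -3849 - 48 = -3897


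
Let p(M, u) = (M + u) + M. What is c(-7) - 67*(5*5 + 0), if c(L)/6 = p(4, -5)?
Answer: -1657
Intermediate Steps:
p(M, u) = u + 2*M
c(L) = 18 (c(L) = 6*(-5 + 2*4) = 6*(-5 + 8) = 6*3 = 18)
c(-7) - 67*(5*5 + 0) = 18 - 67*(5*5 + 0) = 18 - 67*(25 + 0) = 18 - 67*25 = 18 - 1675 = -1657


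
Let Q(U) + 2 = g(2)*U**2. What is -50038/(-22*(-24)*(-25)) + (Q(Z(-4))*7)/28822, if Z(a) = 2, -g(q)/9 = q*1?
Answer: 358839409/95112600 ≈ 3.7728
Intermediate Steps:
g(q) = -9*q
Q(U) = -2 - 18*U**2 (Q(U) = -2 + (-9*2)*U**2 = -2 - 18*U**2)
-50038/(-22*(-24)*(-25)) + (Q(Z(-4))*7)/28822 = -50038/(-22*(-24)*(-25)) + ((-2 - 18*2**2)*7)/28822 = -50038/(528*(-25)) + ((-2 - 18*4)*7)*(1/28822) = -50038/(-13200) + ((-2 - 72)*7)*(1/28822) = -50038*(-1/13200) - 74*7*(1/28822) = 25019/6600 - 518*1/28822 = 25019/6600 - 259/14411 = 358839409/95112600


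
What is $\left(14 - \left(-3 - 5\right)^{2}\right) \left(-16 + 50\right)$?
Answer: $-1700$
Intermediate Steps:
$\left(14 - \left(-3 - 5\right)^{2}\right) \left(-16 + 50\right) = \left(14 - \left(-8\right)^{2}\right) 34 = \left(14 - 64\right) 34 = \left(-50\right) 34 = -1700$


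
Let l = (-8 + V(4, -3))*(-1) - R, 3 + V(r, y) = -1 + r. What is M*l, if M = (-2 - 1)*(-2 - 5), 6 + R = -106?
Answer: 2520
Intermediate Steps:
R = -112 (R = -6 - 106 = -112)
V(r, y) = -4 + r (V(r, y) = -3 + (-1 + r) = -4 + r)
M = 21 (M = -3*(-7) = 21)
l = 120 (l = (-8 + (-4 + 4))*(-1) - 1*(-112) = (-8 + 0)*(-1) + 112 = -8*(-1) + 112 = 8 + 112 = 120)
M*l = 21*120 = 2520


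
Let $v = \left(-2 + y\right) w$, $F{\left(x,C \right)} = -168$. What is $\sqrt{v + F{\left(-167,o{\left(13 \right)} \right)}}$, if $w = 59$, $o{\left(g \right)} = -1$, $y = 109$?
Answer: $\sqrt{6145} \approx 78.39$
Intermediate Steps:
$v = 6313$ ($v = \left(-2 + 109\right) 59 = 107 \cdot 59 = 6313$)
$\sqrt{v + F{\left(-167,o{\left(13 \right)} \right)}} = \sqrt{6313 - 168} = \sqrt{6145}$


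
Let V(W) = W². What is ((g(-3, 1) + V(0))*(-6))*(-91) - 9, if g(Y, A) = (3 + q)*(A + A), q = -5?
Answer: -2193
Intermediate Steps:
g(Y, A) = -4*A (g(Y, A) = (3 - 5)*(A + A) = -4*A)
((g(-3, 1) + V(0))*(-6))*(-91) - 9 = ((-4*1 + 0²)*(-6))*(-91) - 9 = ((-4 + 0)*(-6))*(-91) - 9 = -4*(-6)*(-91) - 9 = 24*(-91) - 9 = -2184 - 9 = -2193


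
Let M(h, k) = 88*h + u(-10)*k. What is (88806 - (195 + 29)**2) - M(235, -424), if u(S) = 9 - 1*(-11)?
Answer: 26430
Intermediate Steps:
u(S) = 20 (u(S) = 9 + 11 = 20)
M(h, k) = 20*k + 88*h (M(h, k) = 88*h + 20*k = 20*k + 88*h)
(88806 - (195 + 29)**2) - M(235, -424) = (88806 - (195 + 29)**2) - (20*(-424) + 88*235) = (88806 - 1*224**2) - (-8480 + 20680) = (88806 - 1*50176) - 1*12200 = (88806 - 50176) - 12200 = 38630 - 12200 = 26430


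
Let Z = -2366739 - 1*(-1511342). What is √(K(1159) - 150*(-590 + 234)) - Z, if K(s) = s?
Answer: 855397 + √54559 ≈ 8.5563e+5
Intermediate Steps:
Z = -855397 (Z = -2366739 + 1511342 = -855397)
√(K(1159) - 150*(-590 + 234)) - Z = √(1159 - 150*(-590 + 234)) - 1*(-855397) = √(1159 - 150*(-356)) + 855397 = √(1159 + 53400) + 855397 = √54559 + 855397 = 855397 + √54559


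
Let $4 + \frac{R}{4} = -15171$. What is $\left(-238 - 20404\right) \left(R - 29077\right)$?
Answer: $1853176834$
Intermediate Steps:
$R = -60700$ ($R = -16 + 4 \left(-15171\right) = -16 - 60684 = -60700$)
$\left(-238 - 20404\right) \left(R - 29077\right) = \left(-238 - 20404\right) \left(-60700 - 29077\right) = \left(-20642\right) \left(-89777\right) = 1853176834$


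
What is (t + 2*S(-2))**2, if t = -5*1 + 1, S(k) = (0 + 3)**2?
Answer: 196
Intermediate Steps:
S(k) = 9 (S(k) = 3**2 = 9)
t = -4 (t = -5 + 1 = -4)
(t + 2*S(-2))**2 = (-4 + 2*9)**2 = (-4 + 18)**2 = 14**2 = 196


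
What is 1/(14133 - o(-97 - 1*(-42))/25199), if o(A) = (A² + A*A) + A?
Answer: 25199/356131472 ≈ 7.0758e-5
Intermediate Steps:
o(A) = A + 2*A² (o(A) = (A² + A²) + A = 2*A² + A = A + 2*A²)
1/(14133 - o(-97 - 1*(-42))/25199) = 1/(14133 - (-97 - 1*(-42))*(1 + 2*(-97 - 1*(-42)))/25199) = 1/(14133 - (-97 + 42)*(1 + 2*(-97 + 42))/25199) = 1/(14133 - (-55*(1 + 2*(-55)))/25199) = 1/(14133 - (-55*(1 - 110))/25199) = 1/(14133 - (-55*(-109))/25199) = 1/(14133 - 5995/25199) = 1/(356131472/25199) = 25199/356131472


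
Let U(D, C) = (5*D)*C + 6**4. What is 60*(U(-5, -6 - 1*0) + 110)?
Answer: 93360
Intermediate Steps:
U(D, C) = 1296 + 5*C*D (U(D, C) = 5*C*D + 1296 = 1296 + 5*C*D)
60*(U(-5, -6 - 1*0) + 110) = 60*((1296 + 5*(-6 - 1*0)*(-5)) + 110) = 60*((1296 + 5*(-6 + 0)*(-5)) + 110) = 60*((1296 + 5*(-6)*(-5)) + 110) = 60*((1296 + 150) + 110) = 60*(1446 + 110) = 60*1556 = 93360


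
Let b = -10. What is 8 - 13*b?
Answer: 138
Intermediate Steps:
8 - 13*b = 8 - 13*(-10) = 8 + 130 = 138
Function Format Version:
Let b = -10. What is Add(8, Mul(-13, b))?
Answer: 138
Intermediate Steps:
Add(8, Mul(-13, b)) = Add(8, Mul(-13, -10)) = Add(8, 130) = 138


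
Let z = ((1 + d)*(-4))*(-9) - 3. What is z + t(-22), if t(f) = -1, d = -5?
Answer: -148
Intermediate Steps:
z = -147 (z = ((1 - 5)*(-4))*(-9) - 3 = -4*(-4)*(-9) - 3 = 16*(-9) - 3 = -144 - 3 = -147)
z + t(-22) = -147 - 1 = -148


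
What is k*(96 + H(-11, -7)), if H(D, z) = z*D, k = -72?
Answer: -12456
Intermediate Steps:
H(D, z) = D*z
k*(96 + H(-11, -7)) = -72*(96 - 11*(-7)) = -72*(96 + 77) = -72*173 = -12456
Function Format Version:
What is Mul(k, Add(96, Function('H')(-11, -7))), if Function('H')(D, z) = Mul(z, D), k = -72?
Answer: -12456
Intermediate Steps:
Function('H')(D, z) = Mul(D, z)
Mul(k, Add(96, Function('H')(-11, -7))) = Mul(-72, Add(96, Mul(-11, -7))) = Mul(-72, Add(96, 77)) = Mul(-72, 173) = -12456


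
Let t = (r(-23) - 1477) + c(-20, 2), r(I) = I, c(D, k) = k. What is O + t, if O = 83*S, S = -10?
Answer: -2328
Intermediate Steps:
O = -830 (O = 83*(-10) = -830)
t = -1498 (t = (-23 - 1477) + 2 = -1500 + 2 = -1498)
O + t = -830 - 1498 = -2328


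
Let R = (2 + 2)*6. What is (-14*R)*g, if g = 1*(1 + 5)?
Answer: -2016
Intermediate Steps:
R = 24 (R = 4*6 = 24)
g = 6 (g = 1*6 = 6)
(-14*R)*g = -14*24*6 = -336*6 = -2016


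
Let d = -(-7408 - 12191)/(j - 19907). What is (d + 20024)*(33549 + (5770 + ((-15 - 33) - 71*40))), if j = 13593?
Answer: 4605313276847/6314 ≈ 7.2938e+8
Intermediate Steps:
d = -19599/6314 (d = -(-7408 - 12191)/(13593 - 19907) = -(-19599)/(-6314) = -(-19599)*(-1)/6314 = -1*19599/6314 = -19599/6314 ≈ -3.1041)
(d + 20024)*(33549 + (5770 + ((-15 - 33) - 71*40))) = (-19599/6314 + 20024)*(33549 + (5770 + ((-15 - 33) - 71*40))) = 126411937*(33549 + (5770 + (-48 - 2840)))/6314 = 126411937*(33549 + (5770 - 2888))/6314 = 126411937*(33549 + 2882)/6314 = (126411937/6314)*36431 = 4605313276847/6314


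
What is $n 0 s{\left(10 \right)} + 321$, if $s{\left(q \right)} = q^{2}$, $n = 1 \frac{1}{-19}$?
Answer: $321$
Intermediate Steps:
$n = - \frac{1}{19}$ ($n = 1 \left(- \frac{1}{19}\right) = - \frac{1}{19} \approx -0.052632$)
$n 0 s{\left(10 \right)} + 321 = \left(- \frac{1}{19}\right) 0 \cdot 10^{2} + 321 = 0 \cdot 100 + 321 = 0 + 321 = 321$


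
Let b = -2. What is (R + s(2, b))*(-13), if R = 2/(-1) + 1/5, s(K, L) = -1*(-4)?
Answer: -143/5 ≈ -28.600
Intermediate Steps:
s(K, L) = 4
R = -9/5 (R = 2*(-1) + 1*(⅕) = -2 + ⅕ = -9/5 ≈ -1.8000)
(R + s(2, b))*(-13) = (-9/5 + 4)*(-13) = (11/5)*(-13) = -143/5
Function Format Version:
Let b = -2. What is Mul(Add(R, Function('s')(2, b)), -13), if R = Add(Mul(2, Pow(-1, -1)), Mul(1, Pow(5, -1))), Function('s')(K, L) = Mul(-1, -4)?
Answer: Rational(-143, 5) ≈ -28.600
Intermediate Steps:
Function('s')(K, L) = 4
R = Rational(-9, 5) (R = Add(Mul(2, -1), Mul(1, Rational(1, 5))) = Add(-2, Rational(1, 5)) = Rational(-9, 5) ≈ -1.8000)
Mul(Add(R, Function('s')(2, b)), -13) = Mul(Add(Rational(-9, 5), 4), -13) = Mul(Rational(11, 5), -13) = Rational(-143, 5)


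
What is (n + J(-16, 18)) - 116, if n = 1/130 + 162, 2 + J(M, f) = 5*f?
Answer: 17421/130 ≈ 134.01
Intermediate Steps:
J(M, f) = -2 + 5*f
n = 21061/130 (n = 1/130 + 162 = 21061/130 ≈ 162.01)
(n + J(-16, 18)) - 116 = (21061/130 + (-2 + 5*18)) - 116 = (21061/130 + (-2 + 90)) - 116 = (21061/130 + 88) - 116 = 32501/130 - 116 = 17421/130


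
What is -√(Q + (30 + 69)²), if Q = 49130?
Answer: -√58931 ≈ -242.76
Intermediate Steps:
-√(Q + (30 + 69)²) = -√(49130 + (30 + 69)²) = -√(49130 + 99²) = -√(49130 + 9801) = -√58931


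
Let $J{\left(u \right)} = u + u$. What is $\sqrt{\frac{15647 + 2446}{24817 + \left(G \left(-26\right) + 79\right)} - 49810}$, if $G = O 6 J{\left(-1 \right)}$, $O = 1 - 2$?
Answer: $\frac{i \sqrt{7525844280262}}{12292} \approx 223.18 i$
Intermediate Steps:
$J{\left(u \right)} = 2 u$
$O = -1$
$G = 12$ ($G = \left(-1\right) 6 \cdot 2 \left(-1\right) = \left(-6\right) \left(-2\right) = 12$)
$\sqrt{\frac{15647 + 2446}{24817 + \left(G \left(-26\right) + 79\right)} - 49810} = \sqrt{\frac{15647 + 2446}{24817 + \left(12 \left(-26\right) + 79\right)} - 49810} = \sqrt{\frac{18093}{24817 + \left(-312 + 79\right)} - 49810} = \sqrt{\frac{18093}{24817 - 233} - 49810} = \sqrt{\frac{18093}{24584} - 49810} = \sqrt{- \frac{1224510947}{24584}} = \frac{i \sqrt{7525844280262}}{12292}$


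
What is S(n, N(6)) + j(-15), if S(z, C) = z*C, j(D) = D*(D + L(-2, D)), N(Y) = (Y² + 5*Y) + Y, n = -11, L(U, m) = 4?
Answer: -627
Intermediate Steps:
N(Y) = Y² + 6*Y
j(D) = D*(4 + D) (j(D) = D*(D + 4) = D*(4 + D))
S(z, C) = C*z
S(n, N(6)) + j(-15) = (6*(6 + 6))*(-11) - 15*(4 - 15) = (6*12)*(-11) - 15*(-11) = 72*(-11) + 165 = -792 + 165 = -627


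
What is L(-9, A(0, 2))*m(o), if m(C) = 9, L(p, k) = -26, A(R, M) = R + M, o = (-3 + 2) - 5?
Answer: -234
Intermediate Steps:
o = -6 (o = -1 - 5 = -6)
A(R, M) = M + R
L(-9, A(0, 2))*m(o) = -26*9 = -234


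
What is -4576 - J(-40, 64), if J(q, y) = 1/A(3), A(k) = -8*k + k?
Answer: -96095/21 ≈ -4576.0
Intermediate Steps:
A(k) = -7*k
J(q, y) = -1/21 (J(q, y) = 1/(-7*3) = 1/(-21) = -1/21)
-4576 - J(-40, 64) = -4576 - 1*(-1/21) = -4576 + 1/21 = -96095/21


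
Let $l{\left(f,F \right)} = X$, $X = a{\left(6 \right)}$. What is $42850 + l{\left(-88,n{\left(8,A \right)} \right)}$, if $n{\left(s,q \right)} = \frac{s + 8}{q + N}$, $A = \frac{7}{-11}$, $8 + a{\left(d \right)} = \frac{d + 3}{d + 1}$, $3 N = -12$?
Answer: $\frac{299903}{7} \approx 42843.0$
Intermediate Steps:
$N = -4$ ($N = \frac{1}{3} \left(-12\right) = -4$)
$a{\left(d \right)} = -8 + \frac{3 + d}{1 + d}$ ($a{\left(d \right)} = -8 + \frac{d + 3}{d + 1} = -8 + \frac{3 + d}{1 + d}$)
$A = - \frac{7}{11}$ ($A = 7 \left(- \frac{1}{11}\right) = - \frac{7}{11} \approx -0.63636$)
$n{\left(s,q \right)} = \frac{8 + s}{-4 + q}$ ($n{\left(s,q \right)} = \frac{s + 8}{q - 4} = \frac{8 + s}{-4 + q}$)
$X = - \frac{47}{7}$ ($X = \frac{-5 - 42}{1 + 6} = \frac{-5 - 42}{7} = \frac{1}{7} \left(-47\right) = - \frac{47}{7} \approx -6.7143$)
$l{\left(f,F \right)} = - \frac{47}{7}$
$42850 + l{\left(-88,n{\left(8,A \right)} \right)} = 42850 - \frac{47}{7} = \frac{299903}{7}$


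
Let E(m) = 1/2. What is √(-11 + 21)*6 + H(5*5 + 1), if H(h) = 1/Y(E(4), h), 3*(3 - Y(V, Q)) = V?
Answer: 6/17 + 6*√10 ≈ 19.327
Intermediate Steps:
E(m) = ½
Y(V, Q) = 3 - V/3
H(h) = 6/17 (H(h) = 1/(3 - ⅓*½) = 1/(3 - ⅙) = 1/(17/6) = 6/17)
√(-11 + 21)*6 + H(5*5 + 1) = √(-11 + 21)*6 + 6/17 = √10*6 + 6/17 = 6*√10 + 6/17 = 6/17 + 6*√10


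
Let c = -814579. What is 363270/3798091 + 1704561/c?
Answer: -6178165679721/3093845168689 ≈ -1.9969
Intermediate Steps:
363270/3798091 + 1704561/c = 363270/3798091 + 1704561/(-814579) = 363270*(1/3798091) + 1704561*(-1/814579) = 363270/3798091 - 1704561/814579 = -6178165679721/3093845168689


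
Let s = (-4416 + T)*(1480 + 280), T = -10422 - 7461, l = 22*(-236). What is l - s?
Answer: 39241048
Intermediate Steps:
l = -5192
T = -17883
s = -39246240 (s = (-4416 - 17883)*(1480 + 280) = -22299*1760 = -39246240)
l - s = -5192 - 1*(-39246240) = -5192 + 39246240 = 39241048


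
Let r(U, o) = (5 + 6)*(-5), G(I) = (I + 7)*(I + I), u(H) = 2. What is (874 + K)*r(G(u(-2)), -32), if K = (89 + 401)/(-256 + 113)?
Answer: -622460/13 ≈ -47882.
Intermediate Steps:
G(I) = 2*I*(7 + I) (G(I) = (7 + I)*(2*I) = 2*I*(7 + I))
r(U, o) = -55 (r(U, o) = 11*(-5) = -55)
K = -490/143 (K = 490/(-143) = 490*(-1/143) = -490/143 ≈ -3.4266)
(874 + K)*r(G(u(-2)), -32) = (874 - 490/143)*(-55) = (124492/143)*(-55) = -622460/13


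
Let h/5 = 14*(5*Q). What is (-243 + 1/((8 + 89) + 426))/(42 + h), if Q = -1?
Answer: 31772/40271 ≈ 0.78895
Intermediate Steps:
h = -350 (h = 5*(14*(5*(-1))) = 5*(14*(-5)) = 5*(-70) = -350)
(-243 + 1/((8 + 89) + 426))/(42 + h) = (-243 + 1/((8 + 89) + 426))/(42 - 350) = (-243 + 1/(97 + 426))/(-308) = (-243 + 1/523)*(-1/308) = -127088/523*(-1/308) = 31772/40271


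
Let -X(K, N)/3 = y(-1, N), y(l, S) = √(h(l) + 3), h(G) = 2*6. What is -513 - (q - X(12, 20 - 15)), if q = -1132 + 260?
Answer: 359 - 3*√15 ≈ 347.38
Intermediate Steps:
h(G) = 12
q = -872
y(l, S) = √15 (y(l, S) = √(12 + 3) = √15)
X(K, N) = -3*√15
-513 - (q - X(12, 20 - 15)) = -513 - (-872 - (-3)*√15) = -513 - (-872 + 3*√15) = -513 + (872 - 3*√15) = 359 - 3*√15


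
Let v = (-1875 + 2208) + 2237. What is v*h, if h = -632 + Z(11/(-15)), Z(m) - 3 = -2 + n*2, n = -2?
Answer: -1631950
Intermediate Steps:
v = 2570 (v = 333 + 2237 = 2570)
Z(m) = -3 (Z(m) = 3 + (-2 - 2*2) = 3 + (-2 - 4) = 3 - 6 = -3)
h = -635 (h = -632 - 3 = -635)
v*h = 2570*(-635) = -1631950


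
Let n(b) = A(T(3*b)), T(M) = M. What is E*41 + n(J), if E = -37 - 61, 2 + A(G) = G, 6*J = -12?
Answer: -4026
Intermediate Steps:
J = -2 (J = (⅙)*(-12) = -2)
A(G) = -2 + G
n(b) = -2 + 3*b
E = -98
E*41 + n(J) = -98*41 + (-2 + 3*(-2)) = -4018 + (-2 - 6) = -4018 - 8 = -4026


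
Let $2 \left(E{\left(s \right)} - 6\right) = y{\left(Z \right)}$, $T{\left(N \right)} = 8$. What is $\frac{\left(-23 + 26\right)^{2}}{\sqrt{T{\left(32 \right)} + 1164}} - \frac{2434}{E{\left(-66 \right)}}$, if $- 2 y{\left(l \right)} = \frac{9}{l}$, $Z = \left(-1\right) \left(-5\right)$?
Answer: $- \frac{48680}{111} + \frac{9 \sqrt{293}}{586} \approx -438.3$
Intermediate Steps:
$Z = 5$
$y{\left(l \right)} = - \frac{9}{2 l}$ ($y{\left(l \right)} = - \frac{9 \frac{1}{l}}{2} = - \frac{9}{2 l}$)
$E{\left(s \right)} = \frac{111}{20}$ ($E{\left(s \right)} = 6 + \frac{\left(- \frac{9}{2}\right) \frac{1}{5}}{2} = 6 + \frac{1}{2} \left(- \frac{9}{10}\right) = 6 - \frac{9}{20} = \frac{111}{20}$)
$\frac{\left(-23 + 26\right)^{2}}{\sqrt{T{\left(32 \right)} + 1164}} - \frac{2434}{E{\left(-66 \right)}} = \frac{\left(-23 + 26\right)^{2}}{\sqrt{8 + 1164}} - \frac{2434}{\frac{111}{20}} = \frac{3^{2}}{\sqrt{1172}} - \frac{48680}{111} = \frac{9}{2 \sqrt{293}} - \frac{48680}{111} = 9 \frac{\sqrt{293}}{586} - \frac{48680}{111} = \frac{9 \sqrt{293}}{586} - \frac{48680}{111} = - \frac{48680}{111} + \frac{9 \sqrt{293}}{586}$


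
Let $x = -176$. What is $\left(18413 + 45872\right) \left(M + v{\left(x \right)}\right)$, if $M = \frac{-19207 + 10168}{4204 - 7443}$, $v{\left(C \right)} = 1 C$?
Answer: $- \frac{36065492125}{3239} \approx -1.1135 \cdot 10^{7}$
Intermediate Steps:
$v{\left(C \right)} = C$
$M = \frac{9039}{3239}$ ($M = - \frac{9039}{-3239} = \left(-9039\right) \left(- \frac{1}{3239}\right) = \frac{9039}{3239} \approx 2.7907$)
$\left(18413 + 45872\right) \left(M + v{\left(x \right)}\right) = \left(18413 + 45872\right) \left(\frac{9039}{3239} - 176\right) = 64285 \left(- \frac{561025}{3239}\right) = - \frac{36065492125}{3239}$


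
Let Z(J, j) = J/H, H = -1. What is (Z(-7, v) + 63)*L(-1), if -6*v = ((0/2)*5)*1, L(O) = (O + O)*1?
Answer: -140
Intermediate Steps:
L(O) = 2*O (L(O) = (2*O)*1 = 2*O)
v = 0 (v = -(0/2)*5/6 = -(0*(½))*5/6 = -0*5/6 = -0 = -⅙*0 = 0)
Z(J, j) = -J (Z(J, j) = J/(-1) = J*(-1) = -J)
(Z(-7, v) + 63)*L(-1) = (-1*(-7) + 63)*(2*(-1)) = (7 + 63)*(-2) = 70*(-2) = -140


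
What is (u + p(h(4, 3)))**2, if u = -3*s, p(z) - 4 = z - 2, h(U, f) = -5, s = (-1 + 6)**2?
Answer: 6084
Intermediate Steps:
s = 25 (s = 5**2 = 25)
p(z) = 2 + z (p(z) = 4 + (z - 2) = 4 + (-2 + z) = 2 + z)
u = -75 (u = -3*25 = -75)
(u + p(h(4, 3)))**2 = (-75 + (2 - 5))**2 = (-75 - 3)**2 = (-78)**2 = 6084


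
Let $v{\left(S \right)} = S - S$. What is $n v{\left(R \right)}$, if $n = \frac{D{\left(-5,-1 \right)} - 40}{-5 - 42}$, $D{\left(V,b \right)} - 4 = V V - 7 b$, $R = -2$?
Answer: $0$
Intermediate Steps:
$v{\left(S \right)} = 0$
$D{\left(V,b \right)} = 4 + V^{2} - 7 b$ ($D{\left(V,b \right)} = 4 + \left(V V - 7 b\right) = 4 + \left(V^{2} - 7 b\right) = 4 + V^{2} - 7 b$)
$n = \frac{4}{47}$ ($n = \frac{\left(4 + \left(-5\right)^{2} - -7\right) - 40}{-5 - 42} = \frac{\left(4 + 25 + 7\right) - 40}{-47} = \left(36 - 40\right) \left(- \frac{1}{47}\right) = \left(-4\right) \left(- \frac{1}{47}\right) = \frac{4}{47} \approx 0.085106$)
$n v{\left(R \right)} = \frac{4}{47} \cdot 0 = 0$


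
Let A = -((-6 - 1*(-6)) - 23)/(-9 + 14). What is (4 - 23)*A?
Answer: -437/5 ≈ -87.400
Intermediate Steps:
A = 23/5 (A = -((-6 + 6) - 23)/5 = -(0 - 23)/5 = -(-23)/5 = -1*(-23/5) = 23/5 ≈ 4.6000)
(4 - 23)*A = (4 - 23)*(23/5) = -19*23/5 = -437/5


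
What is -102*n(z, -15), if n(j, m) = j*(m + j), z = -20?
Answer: -71400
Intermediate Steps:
n(j, m) = j*(j + m)
-102*n(z, -15) = -(-2040)*(-20 - 15) = -(-2040)*(-35) = -102*700 = -71400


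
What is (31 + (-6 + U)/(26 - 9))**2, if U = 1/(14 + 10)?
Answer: 156375025/166464 ≈ 939.39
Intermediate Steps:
U = 1/24 ≈ 0.041667
(31 + (-6 + U)/(26 - 9))**2 = (31 + (-6 + 1/24)/(26 - 9))**2 = (31 - 143/24/17)**2 = (31 - 143/24*1/17)**2 = (31 - 143/408)**2 = (12505/408)**2 = 156375025/166464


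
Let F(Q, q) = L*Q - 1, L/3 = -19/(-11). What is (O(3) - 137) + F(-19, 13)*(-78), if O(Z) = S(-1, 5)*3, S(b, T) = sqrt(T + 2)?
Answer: 83825/11 + 3*sqrt(7) ≈ 7628.4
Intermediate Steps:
L = 57/11 (L = 3*(-19/(-11)) = 3*(-19*(-1/11)) = 3*(19/11) = 57/11 ≈ 5.1818)
S(b, T) = sqrt(2 + T)
F(Q, q) = -1 + 57*Q/11 (F(Q, q) = 57*Q/11 - 1 = -1 + 57*Q/11)
O(Z) = 3*sqrt(7) (O(Z) = sqrt(2 + 5)*3 = sqrt(7)*3 = 3*sqrt(7))
(O(3) - 137) + F(-19, 13)*(-78) = (3*sqrt(7) - 137) + (-1 + (57/11)*(-19))*(-78) = (-137 + 3*sqrt(7)) + (-1 - 1083/11)*(-78) = (-137 + 3*sqrt(7)) - 1094/11*(-78) = (-137 + 3*sqrt(7)) + 85332/11 = 83825/11 + 3*sqrt(7)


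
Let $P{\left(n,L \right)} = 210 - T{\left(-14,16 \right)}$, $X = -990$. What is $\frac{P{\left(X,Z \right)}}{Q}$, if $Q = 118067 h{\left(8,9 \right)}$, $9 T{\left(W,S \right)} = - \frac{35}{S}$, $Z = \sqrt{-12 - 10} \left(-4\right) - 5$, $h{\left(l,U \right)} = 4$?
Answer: $\frac{30275}{68006592} \approx 0.00044518$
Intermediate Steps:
$Z = -5 - 4 i \sqrt{22}$ ($Z = \sqrt{-22} \left(-4\right) - 5 = i \sqrt{22} \left(-4\right) - 5 = - 4 i \sqrt{22} - 5 = -5 - 4 i \sqrt{22} \approx -5.0 - 18.762 i$)
$T{\left(W,S \right)} = - \frac{35}{9 S}$ ($T{\left(W,S \right)} = \frac{\left(-35\right) \frac{1}{S}}{9} = - \frac{35}{9 S}$)
$Q = 472268$ ($Q = 118067 \cdot 4 = 472268$)
$P{\left(n,L \right)} = \frac{30275}{144}$ ($P{\left(n,L \right)} = 210 - - \frac{35}{9 \cdot 16} = 210 - \left(- \frac{35}{9}\right) \frac{1}{16} = 210 - - \frac{35}{144} = 210 + \frac{35}{144} = \frac{30275}{144}$)
$\frac{P{\left(X,Z \right)}}{Q} = \frac{30275}{144 \cdot 472268} = \frac{30275}{144} \cdot \frac{1}{472268} = \frac{30275}{68006592}$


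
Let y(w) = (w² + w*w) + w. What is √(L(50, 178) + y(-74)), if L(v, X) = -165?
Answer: √10713 ≈ 103.50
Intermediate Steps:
y(w) = w + 2*w² (y(w) = (w² + w²) + w = 2*w² + w = w + 2*w²)
√(L(50, 178) + y(-74)) = √(-165 - 74*(1 + 2*(-74))) = √(-165 - 74*(1 - 148)) = √(-165 - 74*(-147)) = √(-165 + 10878) = √10713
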